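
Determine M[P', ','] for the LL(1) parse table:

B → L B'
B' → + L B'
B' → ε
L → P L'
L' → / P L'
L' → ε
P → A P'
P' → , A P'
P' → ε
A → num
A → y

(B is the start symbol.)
P' → , A P'

To find M[P', ','], we find productions for P' where ',' is in the predict set (PREDICT(N → α) = (FIRST(α) \ {ε}) ∪ (FOLLOW(N) if α ⇒* ε)).

Relevant sets:
  FOLLOW(P') = { $, '+', '/' }

P' → , A P': PREDICT = { ',' }
  ',' is in predict set, so this production goes in M[P', ',']
P' → ε: PREDICT = { $, '+', '/' }

M[P', ','] = P' → , A P'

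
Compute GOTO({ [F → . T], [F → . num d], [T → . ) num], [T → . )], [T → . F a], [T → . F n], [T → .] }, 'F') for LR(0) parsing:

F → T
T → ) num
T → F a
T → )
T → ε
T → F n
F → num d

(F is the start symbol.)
GOTO(I, 'F') = CLOSURE({ [A → αX.β] : [A → α.Xβ] ∈ I, X = 'F' })

Items with dot before 'F', with the dot advanced:
  [T → . F a] → [T → F . a]
  [T → . F n] → [T → F . n]
Closure adds nothing (no advanced item has the dot before a non-terminal).

GOTO = { [T → F . a], [T → F . n] }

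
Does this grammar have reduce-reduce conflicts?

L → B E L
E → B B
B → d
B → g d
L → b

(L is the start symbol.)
A reduce-reduce conflict occurs when an LR(0) state has two complete items [A → α .] and [B → β .] — both call for a reduction, and with no lookahead the parser cannot choose between them.

Augment with L' → L and build the canonical LR(0) collection (I0 = CLOSURE({[L' → . L]}), then GOTO on every symbol after a dot until no new states appear). It has 11 states:
  I0: { [B → . d], [B → . g d], [L → . B E L], [L → . b], [L' → . L] }  — shift
  I1: { [B → . d], [B → . g d], [E → . B B], [L → B . E L] }  — shift
  I2: { [L' → L .] }  — accept
  I3: { [L → b .] }  — reduce
  I4: { [B → d .] }  — reduce
  I5: { [B → g . d] }  — shift
  I6: { [B → g d .] }  — reduce
  I7: { [B → . d], [B → . g d], [E → B . B] }  — shift
  I8: { [B → . d], [B → . g d], [L → . B E L], [L → . b], [L → B E . L] }  — shift
  I9: { [L → B E L .] }  — reduce
  I10: { [E → B B .] }  — reduce

No state contains more than one complete item.

Answer: No reduce-reduce conflicts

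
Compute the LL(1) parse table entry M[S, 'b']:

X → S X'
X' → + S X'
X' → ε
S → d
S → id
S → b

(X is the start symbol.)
S → b

To find M[S, 'b'], we find productions for S where 'b' is in the predict set (PREDICT(N → α) = (FIRST(α) \ {ε}) ∪ (FOLLOW(N) if α ⇒* ε)).

S → d: PREDICT = { 'd' }
S → id: PREDICT = { 'id' }
S → b: PREDICT = { 'b' }
  'b' is in predict set, so this production goes in M[S, 'b']

M[S, 'b'] = S → b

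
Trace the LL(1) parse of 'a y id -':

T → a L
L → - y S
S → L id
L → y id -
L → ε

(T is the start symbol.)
Stack is shown with the top on the left.

Stack     Input       Action
----------------------------
T $       a y id - $  output T → a L
a L $     a y id - $  match 'a'
L $       y id - $    output L → y id -
y id - $  y id - $    match 'y'
id - $    id - $      match 'id'
- $       - $         match '-'
$         $           accept

The string is accepted.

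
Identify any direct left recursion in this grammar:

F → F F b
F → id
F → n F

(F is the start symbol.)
Direct left recursion occurs when N → N α for some non-terminal N (the right-hand side begins with the left-hand side itself).

F → F F b: LEFT RECURSIVE (starts with F)
F → id: starts with id
F → n F: starts with n

The grammar has direct left recursion on: F.

Answer: Yes, F is left-recursive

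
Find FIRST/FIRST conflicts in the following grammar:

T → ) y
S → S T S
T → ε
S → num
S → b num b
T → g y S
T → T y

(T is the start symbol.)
FIRST sets of the non-terminals at (or reachable through a nullable prefix from) the front of some alternative:
  FIRST(T) = { ')', 'g', 'y', ε }
  FIRST(S) = { 'b', 'num' }

Productions for T:
  T → ) y: FIRST = { ')' }
  T → ε: FIRST = { ε }
  T → g y S: FIRST = { 'g' }
  T → T y: FIRST = { ')', 'g', 'y' }
Productions for S:
  S → S T S: FIRST = { 'b', 'num' }
  S → num: FIRST = { 'num' }
  S → b num b: FIRST = { 'b' }

Conflict for T: T → ) y and T → T y
  Overlap: { ')' }
Conflict for T: T → g y S and T → T y
  Overlap: { 'g' }
Conflict for S: S → S T S and S → num
  Overlap: { 'num' }
Conflict for S: S → S T S and S → b num b
  Overlap: { 'b' }

Answer: Yes. T → ')' y / T → T y on { ')' }; T → g y S / T → T y on { 'g' }; S → S T S / S → num on { 'num' }; S → S T S / S → b num b on { 'b' }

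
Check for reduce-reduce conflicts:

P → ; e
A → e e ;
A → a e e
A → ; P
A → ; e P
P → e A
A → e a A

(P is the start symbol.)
No reduce-reduce conflicts

A reduce-reduce conflict occurs when an LR(0) state has two complete items [A → α .] and [B → β .] — both call for a reduction, and with no lookahead the parser cannot choose between them.

Augment with P' → P and build the canonical LR(0) collection (I0 = CLOSURE({[P' → . P]}), then GOTO on every symbol after a dot until no new states appear). It has 25 states:
  I0: { [P → . ; e], [P → . e A], [P' → . P] }  — shift
  I1: { [P → ; . e] }  — shift
  I2: { [P' → P .] }  — accept
  I3: { [A → . ; P], [A → . ; e P], [A → . a e e], [A → . e a A], [A → . e e ;], [P → e . A] }  — shift
  I4: { [A → ; . P], [A → ; . e P], [P → . ; e], [P → . e A] }  — shift
  I5: { [P → e A .] }  — reduce
  I6: { [A → a . e e] }  — shift
  I7: { [A → e . a A], [A → e . e ;] }  — shift
  I8: { [A → . ; P], [A → . ; e P], [A → . a e e], [A → . e a A], [A → . e e ;], [A → e a . A] }  — shift
  I9: { [A → e e . ;] }  — shift
  I10: { [A → e e ; .] }  — reduce
  I11: { [A → e a A .] }  — reduce
  I12: { [A → a e . e] }  — shift
  I13: { [A → a e e .] }  — reduce
  I14: { [A → ; P .] }  — reduce
  I15: { [A → . ; P], [A → . ; e P], [A → . a e e], [A → . e a A], [A → . e e ;], [A → ; e . P], [P → . ; e], [P → . e A], [P → e . A] }  — shift
  I16: { [A → ; . P], [A → ; . e P], [P → . ; e], [P → . e A], [P → ; . e] }  — shift
  I17: { [A → ; e P .] }  — reduce
  I18: { [A → . ; P], [A → . ; e P], [A → . a e e], [A → . e a A], [A → . e e ;], [A → e . a A], [A → e . e ;], [P → e . A] }  — shift
  I19: { [A → . ; P], [A → . ; e P], [A → . a e e], [A → . e a A], [A → . e e ;], [A → a . e e], [A → e a . A] }  — shift
  I20: { [A → e . a A], [A → e . e ;], [A → e e . ;] }  — shift
  I21: { [A → a e . e], [A → e . a A], [A → e . e ;] }  — shift
  I22: { [A → a e e .], [A → e e . ;] }  — shift, reduce
  I23: { [A → . ; P], [A → . ; e P], [A → . a e e], [A → . e a A], [A → . e e ;], [A → ; e . P], [P → . ; e], [P → . e A], [P → ; e .], [P → e . A] }  — shift, reduce
  I24: { [P → ; e .] }  — reduce

No state contains more than one complete item.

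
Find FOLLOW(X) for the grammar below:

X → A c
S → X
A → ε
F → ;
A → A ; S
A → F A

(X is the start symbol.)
{ $, ';', 'c' }

X is the start symbol, so $ ∈ FOLLOW(X).
In S → X: X is at the end, add FOLLOW(S)

The FOLLOW sets referred to above (computed the same way, to a fixed point):
  FOLLOW(S) = { ';', 'c' }

Taking the union: FOLLOW(X) = { $, ';', 'c' }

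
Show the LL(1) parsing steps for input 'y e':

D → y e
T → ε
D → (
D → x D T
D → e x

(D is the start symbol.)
LL(1) parsing maintains a stack (initially the start symbol over $) and the input. At each step: if the stack top is a terminal, match it against the current input token; if it is a non-terminal N, replace it with the RHS of M[N, lookahead] (the unique production whose predict set contains the lookahead).

Stack is shown with the top on the left.

Stack  Input  Action
--------------------
D $    y e $  output D → y e
y e $  y e $  match 'y'
e $    e $    match 'e'
$      $      accept

The string is accepted.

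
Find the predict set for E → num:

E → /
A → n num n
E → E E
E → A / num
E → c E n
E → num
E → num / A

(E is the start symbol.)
PREDICT(E → num) = (FIRST(RHS) \ {ε}) ∪ (FOLLOW(E) if ε ∈ FIRST(RHS), i.e. RHS ⇒* ε)
FIRST(num) = { 'num' }
ε ∉ FIRST(num), so FOLLOW(E) is not added.
PREDICT(E → num) = { 'num' }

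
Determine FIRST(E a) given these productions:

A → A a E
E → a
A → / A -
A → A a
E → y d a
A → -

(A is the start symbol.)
{ 'a', 'y' }

FIRST sets of the non-terminals involved (from the grammar, by fixed-point iteration):
  FIRST(E) = { 'a', 'y' }

To compute FIRST(E a), process the symbols left to right:
Symbol E is a non-terminal. Add FIRST(E) \ {ε} = { 'a', 'y' }
E is not nullable (ε ∉ FIRST(E)), so stop here.
FIRST(E a) = { 'a', 'y' }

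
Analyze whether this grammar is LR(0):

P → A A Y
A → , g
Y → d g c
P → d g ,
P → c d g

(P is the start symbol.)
Yes, the grammar is LR(0)

A grammar is LR(0) if no state in the canonical LR(0) collection has:
  - both a shift item (dot before a terminal) and a complete item (shift-reduce conflict), or
  - two or more complete items (reduce-reduce conflict; the accept item [P' → P .] counts as a complete item here).

Augment with P' → P and build the canonical LR(0) collection (I0 = CLOSURE({[P' → . P]}), then GOTO on every symbol after a dot until no new states appear). It has 16 states:
  I0: { [A → . , g], [P → . A A Y], [P → . c d g], [P → . d g ,], [P' → . P] }  — shift
  I1: { [A → , . g] }  — shift
  I2: { [A → . , g], [P → A . A Y] }  — shift
  I3: { [P' → P .] }  — accept
  I4: { [P → c . d g] }  — shift
  I5: { [P → d . g ,] }  — shift
  I6: { [P → d g . ,] }  — shift
  I7: { [P → d g , .] }  — reduce
  I8: { [P → c d . g] }  — shift
  I9: { [P → c d g .] }  — reduce
  I10: { [P → A A . Y], [Y → . d g c] }  — shift
  I11: { [P → A A Y .] }  — reduce
  I12: { [Y → d . g c] }  — shift
  I13: { [Y → d g . c] }  — shift
  I14: { [Y → d g c .] }  — reduce
  I15: { [A → , g .] }  — reduce

Every state is either a pure shift/goto state or contains exactly one complete item and nothing to shift — no conflicts. The grammar is LR(0).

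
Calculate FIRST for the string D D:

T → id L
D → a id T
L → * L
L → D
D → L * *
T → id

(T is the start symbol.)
{ '*', 'a' }

FIRST sets of the non-terminals involved (from the grammar, by fixed-point iteration):
  FIRST(D) = { '*', 'a' }

To compute FIRST(D D), process the symbols left to right:
Symbol D is a non-terminal. Add FIRST(D) \ {ε} = { '*', 'a' }
D is not nullable (ε ∉ FIRST(D)), so stop here.
FIRST(D D) = { '*', 'a' }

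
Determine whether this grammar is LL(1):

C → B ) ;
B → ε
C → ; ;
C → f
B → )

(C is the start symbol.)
No. Predict set conflict for B: { ')' }

Relevant sets:
  FIRST(B) = { ')', ε }
  FOLLOW(B) = { ')' }

For C:
  PREDICT(C → B ')' ';') = { ')' }
  PREDICT(C → ';' ';') = { ';' }
  PREDICT(C → f) = { 'f' }
For B:
  PREDICT(B → ε) = { ')' }
  PREDICT(B → ')') = { ')' }

Conflict found: Predict set conflict for B: { ')' }
The grammar is NOT LL(1).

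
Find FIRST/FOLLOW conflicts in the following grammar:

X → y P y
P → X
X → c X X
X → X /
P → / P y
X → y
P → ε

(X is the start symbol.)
Nullable non-terminals: P.
FIRST sets used below: FIRST(X) = { 'c', 'y' }

P: nullable alternative(s) P → ε; FOLLOW(P) = { 'y' }
  P → X: FIRST \ {ε} = { 'c', 'y' } — overlaps FOLLOW(P) on { 'y' }: CONFLICT
  P → / P y: FIRST \ {ε} = { '/' } — disjoint from FOLLOW(P)
  P → ε: FIRST \ {ε} = { } — this is the only nullable alternative, skip

X has no nullable alternative, so no FIRST/FOLLOW check is needed there.

So the grammar has 1 FIRST/FOLLOW conflict (marked CONFLICT above).

Answer: Yes. P → X with FOLLOW(P) on { 'y' }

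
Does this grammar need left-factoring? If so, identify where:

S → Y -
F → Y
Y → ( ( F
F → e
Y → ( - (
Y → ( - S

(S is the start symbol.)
Yes, Y has productions with common prefix '('

Left-factoring is needed when two productions for the same non-terminal
share a common prefix on the right-hand side.

Productions for F:
  F → Y
  F → e
Productions for Y:
  Y → ( ( F
  Y → ( - (
  Y → ( - S

Found common prefix '(' in productions for Y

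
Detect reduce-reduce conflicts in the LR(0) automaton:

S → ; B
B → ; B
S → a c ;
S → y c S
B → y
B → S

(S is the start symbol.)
Yes — I13: [B → ; B .] vs [S → ; B .]

A reduce-reduce conflict occurs when an LR(0) state has two complete items [A → α .] and [B → β .] — both call for a reduction, and with no lookahead the parser cannot choose between them.

Augment with S' → S and build the canonical LR(0) collection (I0 = CLOSURE({[S' → . S]}), then GOTO on every symbol after a dot until no new states appear). It has 14 states:
  I0: { [S → . ; B], [S → . a c ;], [S → . y c S], [S' → . S] }  — shift
  I1: { [B → . ; B], [B → . S], [B → . y], [S → . ; B], [S → . a c ;], [S → . y c S], [S → ; . B] }  — shift
  I2: { [S' → S .] }  — accept
  I3: { [S → a . c ;] }  — shift
  I4: { [S → y . c S] }  — shift
  I5: { [S → . ; B], [S → . a c ;], [S → . y c S], [S → y c . S] }  — shift
  I6: { [S → y c S .] }  — reduce
  I7: { [S → a c . ;] }  — shift
  I8: { [S → a c ; .] }  — reduce
  I9: { [B → . ; B], [B → . S], [B → . y], [B → ; . B], [S → . ; B], [S → . a c ;], [S → . y c S], [S → ; . B] }  — shift
  I10: { [S → ; B .] }  — reduce
  I11: { [B → S .] }  — reduce
  I12: { [B → y .], [S → y . c S] }  — shift, reduce
  I13: { [B → ; B .], [S → ; B .] }  — 2 reduces

I13 contains complete items [B → ; B .], [S → ; B .] — reduce-reduce conflict.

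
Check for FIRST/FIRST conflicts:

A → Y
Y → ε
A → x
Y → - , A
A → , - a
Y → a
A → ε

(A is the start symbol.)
A FIRST/FIRST conflict occurs when two productions N → α and N → β for the same non-terminal have FIRST(α) ∩ FIRST(β) ≠ ∅ (with ε ∈ FIRST of a nullable right-hand side, so two nullable alternatives also conflict).

FIRST sets of the non-terminals at (or reachable through a nullable prefix from) the front of some alternative:
  FIRST(Y) = { '-', 'a', ε }

Productions for A:
  A → Y: FIRST = { '-', 'a', ε }
  A → x: FIRST = { 'x' }
  A → , - a: FIRST = { ',' }
  A → ε: FIRST = { ε }
Productions for Y:
  Y → ε: FIRST = { ε }
  Y → - , A: FIRST = { '-' }
  Y → a: FIRST = { 'a' }

Conflict for A: A → Y and A → ε
  Overlap: { ε }

Answer: Yes. A → Y / A → ε on { ε }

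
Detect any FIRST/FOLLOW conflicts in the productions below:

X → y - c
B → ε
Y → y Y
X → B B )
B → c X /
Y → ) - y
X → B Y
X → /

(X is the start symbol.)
Nullable non-terminals: B.

B: nullable alternative(s) B → ε; FOLLOW(B) = { ')', 'c', 'y' }
  B → ε: FIRST \ {ε} = { } — this is the only nullable alternative, skip
  B → c X /: FIRST \ {ε} = { 'c' } — overlaps FOLLOW(B) on { 'c' }: CONFLICT

X, Y have no nullable alternative, so no FIRST/FOLLOW check is needed there.

So the grammar has 1 FIRST/FOLLOW conflict (marked CONFLICT above).

Answer: Yes. B → c X '/' with FOLLOW(B) on { 'c' }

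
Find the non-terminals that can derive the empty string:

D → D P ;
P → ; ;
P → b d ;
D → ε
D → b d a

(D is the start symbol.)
A non-terminal is nullable if it can derive ε (the empty string): either it has an ε-production, or it has a production whose right-hand side consists entirely of nullable non-terminals.

ε-productions: D → ε
So D is immediately nullable.
No further non-terminal can be added: every production for the remaining non-terminals contains a terminal or a non-nullable non-terminal.
Nullable = { 'D' }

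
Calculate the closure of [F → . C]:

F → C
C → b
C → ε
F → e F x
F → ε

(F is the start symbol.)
Start with: [F → . C]
  [F → . C] has the dot before C: add [C → . b], [C → .]
No further items can be added.

CLOSURE = { [C → . b], [C → .], [F → . C] }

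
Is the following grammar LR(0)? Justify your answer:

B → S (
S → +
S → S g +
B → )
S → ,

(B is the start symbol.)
Augment with B' → B and build the canonical LR(0) collection (I0 = CLOSURE({[B' → . B]}), then GOTO on every symbol after a dot until no new states appear). It has 9 states:
  I0: { [B → . )], [B → . S (], [B' → . B], [S → . +], [S → . ,], [S → . S g +] }  — shift
  I1: { [B → ) .] }  — reduce
  I2: { [S → + .] }  — reduce
  I3: { [S → , .] }  — reduce
  I4: { [B' → B .] }  — accept
  I5: { [B → S . (], [S → S . g +] }  — shift
  I6: { [B → S ( .] }  — reduce
  I7: { [S → S g . +] }  — shift
  I8: { [S → S g + .] }  — reduce

Every state is either a pure shift/goto state or contains exactly one complete item and nothing to shift — no conflicts. The grammar is LR(0).

Answer: Yes, the grammar is LR(0)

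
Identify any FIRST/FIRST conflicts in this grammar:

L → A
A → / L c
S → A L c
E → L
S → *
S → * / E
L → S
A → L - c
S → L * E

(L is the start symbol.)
A FIRST/FIRST conflict occurs when two productions N → α and N → β for the same non-terminal have FIRST(α) ∩ FIRST(β) ≠ ∅ (with ε ∈ FIRST of a nullable right-hand side, so two nullable alternatives also conflict).

FIRST sets of the non-terminals at (or reachable through a nullable prefix from) the front of some alternative:
  FIRST(A) = { '*', '/' }
  FIRST(S) = { '*', '/' }
  FIRST(L) = { '*', '/' }

Productions for L:
  L → A: FIRST = { '*', '/' }
  L → S: FIRST = { '*', '/' }
Productions for A:
  A → / L c: FIRST = { '/' }
  A → L - c: FIRST = { '*', '/' }
Productions for S:
  S → A L c: FIRST = { '*', '/' }
  S → *: FIRST = { '*' }
  S → * / E: FIRST = { '*' }
  S → L * E: FIRST = { '*', '/' }
E has only one production, so no FIRST/FIRST conflict is possible there.

Conflict for L: L → A and L → S
  Overlap: { '*', '/' }
Conflict for A: A → / L c and A → L - c
  Overlap: { '/' }
Conflict for S: S → A L c and S → *
  Overlap: { '*' }
Conflict for S: S → A L c and S → * / E
  Overlap: { '*' }
Conflict for S: S → A L c and S → L * E
  Overlap: { '*', '/' }
Conflict for S: S → * and S → * / E
  Overlap: { '*' }
Conflict for S: S → * and S → L * E
  Overlap: { '*' }
Conflict for S: S → * / E and S → L * E
  Overlap: { '*' }

Answer: Yes. L → A / L → S on { '*', '/' }; A → '/' L c / A → L '-' c on { '/' }; S → A L c / S → '*' on { '*' }; S → A L c / S → '*' '/' E on { '*' }; S → A L c / S → L '*' E on { '*', '/' }; S → '*' / S → '*' '/' E on { '*' }; S → '*' / S → L '*' E on { '*' }; S → '*' '/' E / S → L '*' E on { '*' }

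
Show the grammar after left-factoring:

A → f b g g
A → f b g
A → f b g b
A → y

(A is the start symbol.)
A → f b g A'
A' → g
A' → ε
A' → b
A → y

Left-factoring transforms A → αβ₁ | αβ₂ into A → αA' and A' → β₁ | β₂
(α is the longest common prefix among the alternatives). Repeat until
no nonterminal has two alternatives with a common prefix.

Round 1: A has alternatives sharing prefix 'f b g'. Introduce A': A → f b g A'
  Add: A' → g
  Add: A' → ε
  Add: A' → b

No remaining common prefixes — done.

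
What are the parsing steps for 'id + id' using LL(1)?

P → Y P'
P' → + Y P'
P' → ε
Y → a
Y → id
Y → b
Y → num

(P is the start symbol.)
Stack is shown with the top on the left.

Stack     Input      Action
---------------------------
P $       id + id $  output P → Y P'
Y P' $    id + id $  output Y → id
id P' $   id + id $  match 'id'
P' $      + id $     output P' → + Y P'
+ Y P' $  + id $     match '+'
Y P' $    id $       output Y → id
id P' $   id $       match 'id'
P' $      $          output P' → ε
$         $          accept

The string is accepted.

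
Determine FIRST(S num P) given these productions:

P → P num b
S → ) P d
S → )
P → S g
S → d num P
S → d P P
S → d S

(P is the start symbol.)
{ ')', 'd' }

FIRST sets of the non-terminals involved (from the grammar, by fixed-point iteration):
  FIRST(S) = { ')', 'd' }

To compute FIRST(S num P), process the symbols left to right:
Symbol S is a non-terminal. Add FIRST(S) \ {ε} = { ')', 'd' }
S is not nullable (ε ∉ FIRST(S)), so stop here.
FIRST(S num P) = { ')', 'd' }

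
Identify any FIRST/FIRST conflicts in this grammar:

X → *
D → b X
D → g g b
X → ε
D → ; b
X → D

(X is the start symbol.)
No FIRST/FIRST conflicts.

FIRST sets of the non-terminals at (or reachable through a nullable prefix from) the front of some alternative:
  FIRST(D) = { ';', 'b', 'g' }

Productions for X:
  X → *: FIRST = { '*' }
  X → ε: FIRST = { ε }
  X → D: FIRST = { ';', 'b', 'g' }
Productions for D:
  D → b X: FIRST = { 'b' }
  D → g g b: FIRST = { 'g' }
  D → ; b: FIRST = { ';' }

All alternatives of each non-terminal have pairwise disjoint FIRST sets.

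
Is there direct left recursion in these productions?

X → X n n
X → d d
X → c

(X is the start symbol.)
Yes, X is left-recursive

X → X n n: LEFT RECURSIVE (starts with X)
X → d d: starts with d
X → c: starts with c

The grammar has direct left recursion on: X.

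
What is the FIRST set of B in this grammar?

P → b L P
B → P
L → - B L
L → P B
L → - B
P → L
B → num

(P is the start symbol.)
{ '-', 'b', 'num' }

To compute FIRST(B), examine every production with B on the left-hand side, reading each right-hand side left to right until a non-nullable symbol is reached.

FIRST sets of the other non-terminals involved (by the same procedure, iterated to a fixed point):
  FIRST(P) = { '-', 'b' }

From B → P:
  - P is a non-terminal: add FIRST(P) \ {ε} = { '-', 'b' }
    P is not nullable, so stop
From B → num:
  - num is a terminal: add 'num' and stop

Collecting: FIRST(B) = { '-', 'b', 'num' }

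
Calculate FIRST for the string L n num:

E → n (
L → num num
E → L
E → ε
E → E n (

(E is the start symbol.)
FIRST sets of the non-terminals involved (from the grammar, by fixed-point iteration):
  FIRST(L) = { 'num' }

To compute FIRST(L n num), process the symbols left to right:
Symbol L is a non-terminal. Add FIRST(L) \ {ε} = { 'num' }
L is not nullable (ε ∉ FIRST(L)), so stop here.
FIRST(L n num) = { 'num' }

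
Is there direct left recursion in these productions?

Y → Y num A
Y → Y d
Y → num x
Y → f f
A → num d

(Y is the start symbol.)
Y → Y num A: LEFT RECURSIVE (starts with Y)
Y → Y d: LEFT RECURSIVE (starts with Y)
Y → num x: starts with num
Y → f f: starts with f
A → num d: starts with num

The grammar has direct left recursion on: Y.

Answer: Yes, Y is left-recursive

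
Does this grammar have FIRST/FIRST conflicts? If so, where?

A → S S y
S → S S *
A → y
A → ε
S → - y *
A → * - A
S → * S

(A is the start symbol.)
A FIRST/FIRST conflict occurs when two productions N → α and N → β for the same non-terminal have FIRST(α) ∩ FIRST(β) ≠ ∅ (with ε ∈ FIRST of a nullable right-hand side, so two nullable alternatives also conflict).

FIRST sets of the non-terminals at (or reachable through a nullable prefix from) the front of some alternative:
  FIRST(S) = { '*', '-' }

Productions for A:
  A → S S y: FIRST = { '*', '-' }
  A → y: FIRST = { 'y' }
  A → ε: FIRST = { ε }
  A → * - A: FIRST = { '*' }
Productions for S:
  S → S S *: FIRST = { '*', '-' }
  S → - y *: FIRST = { '-' }
  S → * S: FIRST = { '*' }

Conflict for A: A → S S y and A → * - A
  Overlap: { '*' }
Conflict for S: S → S S * and S → - y *
  Overlap: { '-' }
Conflict for S: S → S S * and S → * S
  Overlap: { '*' }

Answer: Yes. A → S S y / A → '*' '-' A on { '*' }; S → S S '*' / S → '-' y '*' on { '-' }; S → S S '*' / S → '*' S on { '*' }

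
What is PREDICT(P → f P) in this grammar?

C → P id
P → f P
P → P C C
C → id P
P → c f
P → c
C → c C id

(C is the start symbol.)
{ 'f' }

PREDICT(P → f P) = (FIRST(RHS) \ {ε}) ∪ (FOLLOW(P) if ε ∈ FIRST(RHS), i.e. RHS ⇒* ε)
FIRST(f P) = { 'f' }
ε ∉ FIRST(f P), so FOLLOW(P) is not added.
PREDICT(P → f P) = { 'f' }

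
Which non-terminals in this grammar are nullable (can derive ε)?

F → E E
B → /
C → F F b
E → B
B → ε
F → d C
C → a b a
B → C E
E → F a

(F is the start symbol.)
{ 'B', 'E', 'F' }

A non-terminal is nullable if it can derive ε (the empty string): either it has an ε-production, or it has a production whose right-hand side consists entirely of nullable non-terminals.

ε-productions: B → ε
So B is immediately nullable.
E → B: every symbol on the right is nullable, so E is nullable too.
F → E E: every symbol on the right is nullable, so F is nullable too.
No further non-terminal can be added: every production for the remaining non-terminals contains a terminal or a non-nullable non-terminal.
Nullable = { 'B', 'E', 'F' }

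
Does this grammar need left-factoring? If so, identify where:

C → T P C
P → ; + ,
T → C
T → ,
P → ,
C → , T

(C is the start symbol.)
No, left-factoring is not needed

Left-factoring is needed when two productions for the same non-terminal
share a common prefix on the right-hand side.

Productions for C:
  C → T P C
  C → , T
Productions for P:
  P → ; + ,
  P → ,
Productions for T:
  T → C
  T → ,

No common prefixes found.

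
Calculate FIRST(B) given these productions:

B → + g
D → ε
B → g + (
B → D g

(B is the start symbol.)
{ '+', 'g' }

To compute FIRST(B), examine every production with B on the left-hand side, reading each right-hand side left to right until a non-nullable symbol is reached.

FIRST sets of the other non-terminals involved (by the same procedure, iterated to a fixed point):
  FIRST(D) = { ε }

From B → + g:
  - '+' is a terminal: add '+' and stop
From B → g + (:
  - g is a terminal: add 'g' and stop
From B → D g:
  - D is a non-terminal: add FIRST(D) \ {ε} = { }
    D is nullable, so continue to the next symbol
  - g is a terminal: add 'g' and stop

Collecting: FIRST(B) = { '+', 'g' }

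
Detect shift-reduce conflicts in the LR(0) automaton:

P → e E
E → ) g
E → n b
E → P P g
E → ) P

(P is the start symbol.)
No shift-reduce conflicts

Augment with P' → P and build the canonical LR(0) collection (I0 = CLOSURE({[P' → . P]}), then GOTO on every symbol after a dot until no new states appear). It has 12 states:
  I0: { [P → . e E], [P' → . P] }  — shift
  I1: { [P' → P .] }  — accept
  I2: { [E → . ) P], [E → . ) g], [E → . P P g], [E → . n b], [P → . e E], [P → e . E] }  — shift
  I3: { [E → ) . P], [E → ) . g], [P → . e E] }  — shift
  I4: { [P → e E .] }  — reduce
  I5: { [E → P . P g], [P → . e E] }  — shift
  I6: { [E → n . b] }  — shift
  I7: { [E → n b .] }  — reduce
  I8: { [E → P P . g] }  — shift
  I9: { [E → P P g .] }  — reduce
  I10: { [E → ) P .] }  — reduce
  I11: { [E → ) g .] }  — reduce

No state contains both a complete item and a shift item.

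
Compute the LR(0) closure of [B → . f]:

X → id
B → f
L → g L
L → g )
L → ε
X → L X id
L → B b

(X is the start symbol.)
To compute CLOSURE, for each item [A → α.Bβ] where B is a non-terminal, add [B → .γ] for all productions B → γ; repeat for the newly added items until nothing changes.

Start with: [B → . f]
The dot precedes the terminal f, so nothing is added.

CLOSURE = { [B → . f] }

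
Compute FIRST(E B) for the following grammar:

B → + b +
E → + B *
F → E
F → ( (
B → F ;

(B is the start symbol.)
FIRST sets of the non-terminals involved (from the grammar, by fixed-point iteration):
  FIRST(E) = { '+' }

To compute FIRST(E B), process the symbols left to right:
Symbol E is a non-terminal. Add FIRST(E) \ {ε} = { '+' }
E is not nullable (ε ∉ FIRST(E)), so stop here.
FIRST(E B) = { '+' }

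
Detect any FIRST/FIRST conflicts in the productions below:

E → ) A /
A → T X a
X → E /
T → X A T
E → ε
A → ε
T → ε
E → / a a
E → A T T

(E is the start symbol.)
A FIRST/FIRST conflict occurs when two productions N → α and N → β for the same non-terminal have FIRST(α) ∩ FIRST(β) ≠ ∅ (with ε ∈ FIRST of a nullable right-hand side, so two nullable alternatives also conflict).

FIRST sets of the non-terminals at (or reachable through a nullable prefix from) the front of some alternative:
  FIRST(A) = { ')', '/', ε }
  FIRST(T) = { ')', '/', ε }
  FIRST(X) = { ')', '/' }

Productions for E:
  E → ) A /: FIRST = { ')' }
  E → ε: FIRST = { ε }
  E → / a a: FIRST = { '/' }
  E → A T T: FIRST = { ')', '/', ε }
Productions for A:
  A → T X a: FIRST = { ')', '/' }
  A → ε: FIRST = { ε }
Productions for T:
  T → X A T: FIRST = { ')', '/' }
  T → ε: FIRST = { ε }
X has only one production, so no FIRST/FIRST conflict is possible there.

Conflict for E: E → ) A / and E → A T T
  Overlap: { ')' }
Conflict for E: E → ε and E → A T T
  Overlap: { ε }
Conflict for E: E → / a a and E → A T T
  Overlap: { '/' }

Answer: Yes. E → ')' A '/' / E → A T T on { ')' }; E → ε / E → A T T on { ε }; E → '/' a a / E → A T T on { '/' }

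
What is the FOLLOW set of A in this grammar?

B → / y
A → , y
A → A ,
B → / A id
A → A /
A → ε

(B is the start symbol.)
To compute FOLLOW(A), find every occurrence of A on a right-hand side N → α A β: add FIRST(β) \ {ε}, and if β is empty or nullable also add FOLLOW(N). Iterate to a fixed point.

In A → A ,: A is followed by ',', add FIRST(',') \ {ε} = { ',' }
In B → / A id: A is followed by id, add FIRST(id) \ {ε} = { 'id' }
In A → A /: A is followed by '/', add FIRST('/') \ {ε} = { '/' }

Taking the union: FOLLOW(A) = { ',', '/', 'id' }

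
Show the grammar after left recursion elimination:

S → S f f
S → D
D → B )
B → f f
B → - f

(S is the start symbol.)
S is directly left-recursive. The standard transformation for
  A → A α₁ | ... | A α_m | β₁ | ... | β_n
is
  A  → β₁ A' | ... | β_n A'
  A' → α₁ A' | ... | α_m A' | ε

S → D becomes S → D S'
S → S f f becomes S' → f f S'
Add S' → ε

Productions for other non-terminals are unchanged:
  D → B )
  B → f f
  B → - f

Resulting grammar:
S → D S'
S' → f f S'
S' → ε
D → B )
B → f f
B → - f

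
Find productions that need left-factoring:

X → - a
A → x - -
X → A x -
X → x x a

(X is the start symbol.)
No, left-factoring is not needed

Left-factoring is needed when two productions for the same non-terminal
share a common prefix on the right-hand side.

Productions for X:
  X → - a
  X → A x -
  X → x x a

No common prefixes found.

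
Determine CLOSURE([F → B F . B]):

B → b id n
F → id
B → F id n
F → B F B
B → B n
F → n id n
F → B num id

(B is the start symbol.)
{ [B → . B n], [B → . F id n], [B → . b id n], [F → . B F B], [F → . B num id], [F → . id], [F → . n id n], [F → B F . B] }

Start with: [F → B F . B]
  [F → B F . B] has the dot before B: add [B → . b id n], [B → . F id n], [B → . B n]
  [B → . F id n] has the dot before F: add [F → . id], [F → . B F B], [F → . n id n], [F → . B num id]
No further items can be added.

CLOSURE = { [B → . B n], [B → . F id n], [B → . b id n], [F → . B F B], [F → . B num id], [F → . id], [F → . n id n], [F → B F . B] }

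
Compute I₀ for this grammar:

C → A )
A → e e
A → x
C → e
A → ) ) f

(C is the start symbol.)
First, augment the grammar with C' → C
I₀ = CLOSURE({ [C' → . C] }):
  [C' → . C] has the dot before C: add [C → . A )], [C → . e]
  [C → . A )] has the dot before A: add [A → . e e], [A → . x], [A → . ) ) f]
No further items can be added.

I₀ = { [A → . ) ) f], [A → . e e], [A → . x], [C → . A )], [C → . e], [C' → . C] }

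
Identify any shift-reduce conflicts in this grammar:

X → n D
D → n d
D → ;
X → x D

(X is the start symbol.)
A shift-reduce conflict occurs when an LR(0) state has both:
  - a complete (reduce) item [A → α .] (dot at the end), and
  - a shift item [B → β . c γ] (dot before a terminal).

Augment with X' → X and build the canonical LR(0) collection (I0 = CLOSURE({[X' → . X]}), then GOTO on every symbol after a dot until no new states appear). It has 9 states:
  I0: { [X → . n D], [X → . x D], [X' → . X] }  — shift
  I1: { [X' → X .] }  — accept
  I2: { [D → . ;], [D → . n d], [X → n . D] }  — shift
  I3: { [D → . ;], [D → . n d], [X → x . D] }  — shift
  I4: { [D → ; .] }  — reduce
  I5: { [X → x D .] }  — reduce
  I6: { [D → n . d] }  — shift
  I7: { [D → n d .] }  — reduce
  I8: { [X → n D .] }  — reduce

No state contains both a complete item and a shift item.

Answer: No shift-reduce conflicts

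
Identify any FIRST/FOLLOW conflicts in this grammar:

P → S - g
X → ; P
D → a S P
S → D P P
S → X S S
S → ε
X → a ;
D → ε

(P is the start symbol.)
Yes. D → a S P with FOLLOW(D) on { 'a' }; S → D P P with FOLLOW(S) on { '-', ';', 'a' }; S → X S S with FOLLOW(S) on { ';', 'a' }

A FIRST/FOLLOW conflict occurs when a non-terminal N has a nullable alternative N → β (β ⇒* ε) and another alternative N → α with FIRST(α) ∩ FOLLOW(N) ≠ ∅: on such a lookahead the parser cannot decide between expanding α and letting N vanish via β.

Nullable non-terminals: D, S.
FIRST sets used below: FIRST(D) = { 'a', ε }, FIRST(P) = { '-', ';', 'a' }, FIRST(X) = { ';', 'a' }

D: nullable alternative(s) D → ε; FOLLOW(D) = { '-', ';', 'a' }
  D → a S P: FIRST \ {ε} = { 'a' } — overlaps FOLLOW(D) on { 'a' }: CONFLICT
  D → ε: FIRST \ {ε} = { } — this is the only nullable alternative, skip

S: nullable alternative(s) S → ε; FOLLOW(S) = { '-', ';', 'a' }
  S → D P P: FIRST \ {ε} = { '-', ';', 'a' } — overlaps FOLLOW(S) on { '-', ';', 'a' }: CONFLICT
  S → X S S: FIRST \ {ε} = { ';', 'a' } — overlaps FOLLOW(S) on { ';', 'a' }: CONFLICT
  S → ε: FIRST \ {ε} = { } — this is the only nullable alternative, skip

P, X have no nullable alternative, so no FIRST/FOLLOW check is needed there.

So the grammar has 3 FIRST/FOLLOW conflicts (marked CONFLICT above).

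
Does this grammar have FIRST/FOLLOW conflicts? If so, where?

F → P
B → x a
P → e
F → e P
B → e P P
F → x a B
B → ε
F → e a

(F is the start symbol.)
No FIRST/FOLLOW conflicts.

A FIRST/FOLLOW conflict occurs when a non-terminal N has a nullable alternative N → β (β ⇒* ε) and another alternative N → α with FIRST(α) ∩ FOLLOW(N) ≠ ∅: on such a lookahead the parser cannot decide between expanding α and letting N vanish via β.

Nullable non-terminals: B.

B: nullable alternative(s) B → ε; FOLLOW(B) = { $ }
  B → x a: FIRST \ {ε} = { 'x' } — disjoint from FOLLOW(B)
  B → e P P: FIRST \ {ε} = { 'e' } — disjoint from FOLLOW(B)
  B → ε: FIRST \ {ε} = { } — this is the only nullable alternative, skip

F, P have no nullable alternative, so no FIRST/FOLLOW check is needed there.

No FIRST/FOLLOW conflicts found.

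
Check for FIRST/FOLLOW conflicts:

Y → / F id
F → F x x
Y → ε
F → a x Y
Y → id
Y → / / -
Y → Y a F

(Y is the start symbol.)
A FIRST/FOLLOW conflict occurs when a non-terminal N has a nullable alternative N → β (β ⇒* ε) and another alternative N → α with FIRST(α) ∩ FOLLOW(N) ≠ ∅: on such a lookahead the parser cannot decide between expanding α and letting N vanish via β.

Nullable non-terminals: Y.
FIRST sets used below: FIRST(Y) = { '/', 'a', 'id', ε }

Y: nullable alternative(s) Y → ε; FOLLOW(Y) = { $, 'a', 'id', 'x' }
  Y → / F id: FIRST \ {ε} = { '/' } — disjoint from FOLLOW(Y)
  Y → ε: FIRST \ {ε} = { } — this is the only nullable alternative, skip
  Y → id: FIRST \ {ε} = { 'id' } — overlaps FOLLOW(Y) on { 'id' }: CONFLICT
  Y → / / -: FIRST \ {ε} = { '/' } — disjoint from FOLLOW(Y)
  Y → Y a F: FIRST \ {ε} = { '/', 'a', 'id' } — overlaps FOLLOW(Y) on { 'a', 'id' }: CONFLICT

F has no nullable alternative, so no FIRST/FOLLOW check is needed there.

So the grammar has 2 FIRST/FOLLOW conflicts (marked CONFLICT above).

Answer: Yes. Y → id with FOLLOW(Y) on { 'id' }; Y → Y a F with FOLLOW(Y) on { 'a', 'id' }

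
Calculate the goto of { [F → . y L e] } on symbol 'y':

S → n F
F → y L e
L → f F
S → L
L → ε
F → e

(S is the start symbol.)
GOTO(I, 'y') = CLOSURE({ [A → αX.β] : [A → α.Xβ] ∈ I, X = 'y' })

Items with dot before 'y', with the dot advanced:
  [F → . y L e] → [F → y . L e]
Closure of the advanced items:
  [F → y . L e] has the dot before L: add [L → . f F], [L → .]

GOTO = { [F → y . L e], [L → . f F], [L → .] }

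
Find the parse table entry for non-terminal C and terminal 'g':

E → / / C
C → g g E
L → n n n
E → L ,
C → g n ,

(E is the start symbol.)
C → g g E, C → g n ,

To find M[C, 'g'], we find productions for C where 'g' is in the predict set (PREDICT(N → α) = (FIRST(α) \ {ε}) ∪ (FOLLOW(N) if α ⇒* ε)).

C → g g E: PREDICT = { 'g' }
  'g' is in predict set, so this production goes in M[C, 'g']
C → g n ,: PREDICT = { 'g' }
  'g' is in predict set, so this production goes in M[C, 'g']

M[C, 'g'] = C → g g E, C → g n ,  (a multiply-defined cell — the grammar is not LL(1))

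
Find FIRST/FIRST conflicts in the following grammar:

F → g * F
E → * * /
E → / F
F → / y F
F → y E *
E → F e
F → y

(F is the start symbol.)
A FIRST/FIRST conflict occurs when two productions N → α and N → β for the same non-terminal have FIRST(α) ∩ FIRST(β) ≠ ∅ (with ε ∈ FIRST of a nullable right-hand side, so two nullable alternatives also conflict).

FIRST sets of the non-terminals at (or reachable through a nullable prefix from) the front of some alternative:
  FIRST(F) = { '/', 'g', 'y' }

Productions for F:
  F → g * F: FIRST = { 'g' }
  F → / y F: FIRST = { '/' }
  F → y E *: FIRST = { 'y' }
  F → y: FIRST = { 'y' }
Productions for E:
  E → * * /: FIRST = { '*' }
  E → / F: FIRST = { '/' }
  E → F e: FIRST = { '/', 'g', 'y' }

Conflict for F: F → y E * and F → y
  Overlap: { 'y' }
Conflict for E: E → / F and E → F e
  Overlap: { '/' }

Answer: Yes. F → y E '*' / F → y on { 'y' }; E → '/' F / E → F e on { '/' }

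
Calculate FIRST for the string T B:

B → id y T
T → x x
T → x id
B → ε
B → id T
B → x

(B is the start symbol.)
{ 'x' }

FIRST sets of the non-terminals involved (from the grammar, by fixed-point iteration):
  FIRST(T) = { 'x' }

To compute FIRST(T B), process the symbols left to right:
Symbol T is a non-terminal. Add FIRST(T) \ {ε} = { 'x' }
T is not nullable (ε ∉ FIRST(T)), so stop here.
FIRST(T B) = { 'x' }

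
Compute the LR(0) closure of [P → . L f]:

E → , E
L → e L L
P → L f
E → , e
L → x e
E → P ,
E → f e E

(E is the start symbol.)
{ [L → . e L L], [L → . x e], [P → . L f] }

To compute CLOSURE, for each item [A → α.Bβ] where B is a non-terminal, add [B → .γ] for all productions B → γ; repeat for the newly added items until nothing changes.

Start with: [P → . L f]
  [P → . L f] has the dot before L: add [L → . e L L], [L → . x e]
No further items can be added.

CLOSURE = { [L → . e L L], [L → . x e], [P → . L f] }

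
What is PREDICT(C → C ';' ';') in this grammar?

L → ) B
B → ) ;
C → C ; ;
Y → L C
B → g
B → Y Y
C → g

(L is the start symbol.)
PREDICT(C → C ';' ';') = (FIRST(RHS) \ {ε}) ∪ (FOLLOW(C) if ε ∈ FIRST(RHS), i.e. RHS ⇒* ε)
FIRST(C) = { 'g' }
FIRST(C ';' ';') = { 'g' }
ε ∉ FIRST(C ';' ';'), so FOLLOW(C) is not added.
PREDICT(C → C ';' ';') = { 'g' }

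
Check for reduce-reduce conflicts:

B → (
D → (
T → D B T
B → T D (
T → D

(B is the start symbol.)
Yes — I1: [B → ( .] vs [D → ( .]

Augment with B' → B and build the canonical LR(0) collection (I0 = CLOSURE({[B' → . B]}), then GOTO on every symbol after a dot until no new states appear). It has 10 states:
  I0: { [B → . (], [B → . T D (], [B' → . B], [D → . (], [T → . D B T], [T → . D] }  — shift
  I1: { [B → ( .], [D → ( .] }  — 2 reduces
  I2: { [B' → B .] }  — accept
  I3: { [B → . (], [B → . T D (], [D → . (], [T → . D B T], [T → . D], [T → D . B T], [T → D .] }  — shift, reduce
  I4: { [B → T . D (], [D → . (] }  — shift
  I5: { [D → ( .] }  — reduce
  I6: { [B → T D . (] }  — shift
  I7: { [B → T D ( .] }  — reduce
  I8: { [D → . (], [T → . D B T], [T → . D], [T → D B . T] }  — shift
  I9: { [T → D B T .] }  — reduce

I1 contains complete items [B → ( .], [D → ( .] — reduce-reduce conflict.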